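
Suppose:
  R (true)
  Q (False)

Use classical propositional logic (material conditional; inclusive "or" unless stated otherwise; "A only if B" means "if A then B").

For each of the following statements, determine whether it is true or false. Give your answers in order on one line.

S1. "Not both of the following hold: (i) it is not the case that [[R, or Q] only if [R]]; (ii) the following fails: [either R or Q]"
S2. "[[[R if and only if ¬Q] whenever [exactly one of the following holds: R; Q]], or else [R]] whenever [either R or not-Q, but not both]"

S1: In symbols: ~((R | Q) -> R) nand ~(R | Q)

R | Q = T | F = T
(R | Q) -> R = T -> T = T
~((R | Q) -> R) = ~T = F
R | Q = T | F = T
~(R | Q) = ~T = F
~((R | Q) -> R) nand ~(R | Q) = F nand F = T
Thus S1 is true.

S2: Parsed as (R xor ~Q) -> (((R xor Q) -> (R <-> ~Q)) | R)

~Q = ~F = T
R xor ~Q = T xor T = F
R xor Q = T xor F = T
~Q = ~F = T
R <-> ~Q = T <-> T = T
(R xor Q) -> (R <-> ~Q) = T -> T = T
((R xor Q) -> (R <-> ~Q)) | R = T | T = T
(R xor ~Q) -> (((R xor Q) -> (R <-> ~Q)) | R) = F -> T = T
Hence S2 is true.

S1 True; S2 True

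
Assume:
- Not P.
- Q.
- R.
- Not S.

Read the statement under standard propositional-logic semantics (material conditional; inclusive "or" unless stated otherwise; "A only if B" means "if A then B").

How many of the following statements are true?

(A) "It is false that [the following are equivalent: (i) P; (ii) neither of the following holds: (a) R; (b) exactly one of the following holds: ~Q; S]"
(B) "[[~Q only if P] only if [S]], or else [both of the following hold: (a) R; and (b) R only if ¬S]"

(A): Parsed as not (P iff (R nor (not Q xor S)))

not Q = not True = False
not Q xor S = False xor False = False
R nor (not Q xor S) = True nor False = False
P iff (R nor (not Q xor S)) = False iff False = True
not (P iff (R nor (not Q xor S))) = not True = False
Hence (A) is false.

(B): This is ((not Q -> P) -> S) or (R and (R -> not S)).

not Q = not True = False
not Q -> P = False -> False = True
(not Q -> P) -> S = True -> False = False
not S = not False = True
R -> not S = True -> True = True
R and (R -> not S) = True and True = True
((not Q -> P) -> S) or (R and (R -> not S)) = False or True = True
So (B) is true.

1 of the 2 statements is true ((B)).

1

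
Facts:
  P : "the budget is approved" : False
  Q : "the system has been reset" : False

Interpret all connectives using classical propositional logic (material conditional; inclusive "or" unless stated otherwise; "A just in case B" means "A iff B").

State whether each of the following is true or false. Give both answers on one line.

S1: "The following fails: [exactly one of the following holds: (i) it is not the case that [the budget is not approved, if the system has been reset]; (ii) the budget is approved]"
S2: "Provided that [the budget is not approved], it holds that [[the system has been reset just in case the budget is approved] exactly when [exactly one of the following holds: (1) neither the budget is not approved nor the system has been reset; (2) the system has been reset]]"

S1 T; S2 F

S1: Parsed as ~(~(Q -> ~P) xor P)

~P = ~F = T
Q -> ~P = F -> T = T
~(Q -> ~P) = ~T = F
~(Q -> ~P) xor P = F xor F = F
~(~(Q -> ~P) xor P) = ~F = T
Thus S1 is true.

S2: In symbols: ~P -> ((Q <-> P) <-> ((~P nor Q) xor Q))

~P = ~F = T
Q <-> P = F <-> F = T
~P = ~F = T
~P nor Q = T nor F = F
(~P nor Q) xor Q = F xor F = F
(Q <-> P) <-> ((~P nor Q) xor Q) = T <-> F = F
~P -> ((Q <-> P) <-> ((~P nor Q) xor Q)) = T -> F = F
So S2 is false.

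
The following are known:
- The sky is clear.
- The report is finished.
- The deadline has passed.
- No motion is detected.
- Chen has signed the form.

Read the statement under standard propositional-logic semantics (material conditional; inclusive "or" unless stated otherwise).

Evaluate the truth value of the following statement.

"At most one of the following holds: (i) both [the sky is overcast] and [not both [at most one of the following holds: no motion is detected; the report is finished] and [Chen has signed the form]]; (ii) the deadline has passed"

true

Let P = "the sky is overcast" (F), S = "motion is detected" (F), Q = "the report is finished" (T), U = "Chen has signed the form" (T), R = "the deadline has passed" (T).
Parsed as (P & ((~S nand Q) nand U)) nand R

~S = ~F = T
~S nand Q = T nand T = F
(~S nand Q) nand U = F nand T = T
P & ((~S nand Q) nand U) = F & T = F
(P & ((~S nand Q) nand U)) nand R = F nand T = T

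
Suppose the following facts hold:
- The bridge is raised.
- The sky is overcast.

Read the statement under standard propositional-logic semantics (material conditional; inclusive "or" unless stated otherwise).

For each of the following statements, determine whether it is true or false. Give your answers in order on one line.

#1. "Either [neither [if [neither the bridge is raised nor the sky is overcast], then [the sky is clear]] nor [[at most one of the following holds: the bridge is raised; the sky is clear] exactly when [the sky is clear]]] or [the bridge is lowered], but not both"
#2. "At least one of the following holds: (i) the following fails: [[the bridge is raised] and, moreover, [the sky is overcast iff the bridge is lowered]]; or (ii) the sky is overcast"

#1 false, #2 true

Let U = "the bridge is raised" (T), W = "the sky is overcast" (T).

#1: This is (((U nor W) -> ~W) nor ((U nand ~W) <-> ~W)) xor ~U.

U nor W = T nor T = F
~W = ~T = F
(U nor W) -> ~W = F -> F = T
~W = ~T = F
U nand ~W = T nand F = T
~W = ~T = F
(U nand ~W) <-> ~W = T <-> F = F
((U nor W) -> ~W) nor ((U nand ~W) <-> ~W) = T nor F = F
~U = ~T = F
(((U nor W) -> ~W) nor ((U nand ~W) <-> ~W)) xor ~U = F xor F = F
So #1 is false.

#2: In symbols: ~(U & (W <-> ~U)) | W

~U = ~T = F
W <-> ~U = T <-> F = F
U & (W <-> ~U) = T & F = F
~(U & (W <-> ~U)) = ~F = T
~(U & (W <-> ~U)) | W = T | T = T
So #2 is true.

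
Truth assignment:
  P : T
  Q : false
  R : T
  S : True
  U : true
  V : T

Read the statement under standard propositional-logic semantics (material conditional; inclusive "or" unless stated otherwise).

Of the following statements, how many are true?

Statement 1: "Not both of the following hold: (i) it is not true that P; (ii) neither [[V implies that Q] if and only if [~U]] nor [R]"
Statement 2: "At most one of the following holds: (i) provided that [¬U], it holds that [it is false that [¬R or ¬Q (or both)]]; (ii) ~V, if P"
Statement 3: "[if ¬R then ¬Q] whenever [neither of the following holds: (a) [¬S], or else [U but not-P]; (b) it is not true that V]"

3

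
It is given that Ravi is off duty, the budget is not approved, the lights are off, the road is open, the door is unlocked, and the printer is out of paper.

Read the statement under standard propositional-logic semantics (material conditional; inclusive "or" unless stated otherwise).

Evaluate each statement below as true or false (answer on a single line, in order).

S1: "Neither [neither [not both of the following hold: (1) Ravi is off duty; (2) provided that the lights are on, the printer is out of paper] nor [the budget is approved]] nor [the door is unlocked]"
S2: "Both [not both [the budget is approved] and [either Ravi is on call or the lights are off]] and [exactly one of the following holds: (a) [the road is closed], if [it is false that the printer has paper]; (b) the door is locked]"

Let K = "Ravi is on call" (F), U = "the lights are on" (F), P = "the printer has paper" (F), S = "the budget is approved" (F), H = "the door is locked" (F), G = "the road is closed" (F).

S1: Formalization: ((~K nand (U -> ~P)) nor S) nor ~H

~K = ~F = T
~P = ~F = T
U -> ~P = F -> T = T
~K nand (U -> ~P) = T nand T = F
(~K nand (U -> ~P)) nor S = F nor F = T
~H = ~F = T
((~K nand (U -> ~P)) nor S) nor ~H = T nor T = F
Hence S1 is false.

S2: This is (S nand (K | ~U)) & ((~P -> G) xor H).

~U = ~F = T
K | ~U = F | T = T
S nand (K | ~U) = F nand T = T
~P = ~F = T
~P -> G = T -> F = F
(~P -> G) xor H = F xor F = F
(S nand (K | ~U)) & ((~P -> G) xor H) = T & F = F
Thus S2 is false.

S1 false, S2 false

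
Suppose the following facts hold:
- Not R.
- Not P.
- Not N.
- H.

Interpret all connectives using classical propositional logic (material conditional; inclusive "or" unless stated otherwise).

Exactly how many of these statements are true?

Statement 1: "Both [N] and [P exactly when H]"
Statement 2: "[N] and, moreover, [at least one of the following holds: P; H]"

0

Statement 1: Formalization: N ∧ (P ↔ H)

P ↔ H = F ↔ T = F
N ∧ (P ↔ H) = F ∧ F = F
Hence Statement 1 is false.

Statement 2: Parsed as N ∧ (P ∨ H)

P ∨ H = F ∨ T = T
N ∧ (P ∨ H) = F ∧ T = F
Hence Statement 2 is false.

Count: 0.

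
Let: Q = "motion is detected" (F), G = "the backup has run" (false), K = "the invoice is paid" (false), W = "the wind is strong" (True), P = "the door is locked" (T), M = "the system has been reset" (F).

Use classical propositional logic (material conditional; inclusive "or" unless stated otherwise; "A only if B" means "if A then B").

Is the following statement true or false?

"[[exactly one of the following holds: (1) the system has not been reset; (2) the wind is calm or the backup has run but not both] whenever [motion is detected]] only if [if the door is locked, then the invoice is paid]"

False

Values: Q=F, M=F, W=T, G=F, P=T, K=F.
Parsed as (Q → (¬M ⊕ (¬W ⊕ G))) → (P → K)

¬M = ¬F = T
¬W = ¬T = F
¬W ⊕ G = F ⊕ F = F
¬M ⊕ (¬W ⊕ G) = T ⊕ F = T
Q → (¬M ⊕ (¬W ⊕ G)) = F → T = T
P → K = T → F = F
(Q → (¬M ⊕ (¬W ⊕ G))) → (P → K) = T → F = F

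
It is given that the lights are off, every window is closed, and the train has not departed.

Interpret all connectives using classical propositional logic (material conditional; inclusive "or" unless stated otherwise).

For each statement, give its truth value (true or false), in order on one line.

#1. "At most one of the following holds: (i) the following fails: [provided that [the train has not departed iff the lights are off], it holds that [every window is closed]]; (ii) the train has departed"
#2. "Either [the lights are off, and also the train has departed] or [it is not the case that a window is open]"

Let R = "the train has departed" (F), P = "the lights are on" (F), Q = "a window is open" (F).

#1: This is ¬((¬R ↔ ¬P) → ¬Q) ↑ R.

¬R = ¬F = T
¬P = ¬F = T
¬R ↔ ¬P = T ↔ T = T
¬Q = ¬F = T
(¬R ↔ ¬P) → ¬Q = T → T = T
¬((¬R ↔ ¬P) → ¬Q) = ¬T = F
¬((¬R ↔ ¬P) → ¬Q) ↑ R = F ↑ F = T
Hence #1 is true.

#2: In symbols: (¬P ∧ R) ∨ ¬Q

¬P = ¬F = T
¬P ∧ R = T ∧ F = F
¬Q = ¬F = T
(¬P ∧ R) ∨ ¬Q = F ∨ T = T
Thus #2 is true.

#1 T / #2 T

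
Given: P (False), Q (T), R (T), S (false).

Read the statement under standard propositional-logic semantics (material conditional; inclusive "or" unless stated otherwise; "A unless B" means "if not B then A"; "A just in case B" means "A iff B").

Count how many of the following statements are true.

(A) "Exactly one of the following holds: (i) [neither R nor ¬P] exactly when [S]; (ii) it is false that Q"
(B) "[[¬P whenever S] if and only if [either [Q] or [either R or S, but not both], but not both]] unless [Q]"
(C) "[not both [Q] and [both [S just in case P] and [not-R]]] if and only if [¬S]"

3

(A): Formalization: ((R nor not P) iff S) xor not Q

not P = not False = True
R nor not P = True nor True = False
(R nor not P) iff S = False iff False = True
not Q = not True = False
((R nor not P) iff S) xor not Q = True xor False = True
Thus (A) is true.

(B): This is ((S -> not P) iff (Q xor (R xor S))) or Q.

not P = not False = True
S -> not P = False -> True = True
R xor S = True xor False = True
Q xor (R xor S) = True xor True = False
(S -> not P) iff (Q xor (R xor S)) = True iff False = False
((S -> not P) iff (Q xor (R xor S))) or Q = False or True = True
So (B) is true.

(C): Parsed as (Q nand ((S iff P) and not R)) iff not S

S iff P = False iff False = True
not R = not True = False
(S iff P) and not R = True and False = False
Q nand ((S iff P) and not R) = True nand False = True
not S = not False = True
(Q nand ((S iff P) and not R)) iff not S = True iff True = True
So (C) is true.

3 of the 3 statements are true.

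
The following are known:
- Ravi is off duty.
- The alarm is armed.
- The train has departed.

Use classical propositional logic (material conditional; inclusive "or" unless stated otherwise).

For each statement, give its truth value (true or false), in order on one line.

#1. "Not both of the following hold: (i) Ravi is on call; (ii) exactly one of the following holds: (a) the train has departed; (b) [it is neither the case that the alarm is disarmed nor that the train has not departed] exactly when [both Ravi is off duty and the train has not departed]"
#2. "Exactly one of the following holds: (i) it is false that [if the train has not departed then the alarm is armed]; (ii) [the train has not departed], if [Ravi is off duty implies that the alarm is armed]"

#1 T, #2 F

Let P = "Ravi is on call" (F), R = "the train has departed" (T), Q = "the alarm is armed" (T).

#1: In symbols: P ↑ (R ⊕ ((¬Q ↓ ¬R) ↔ (¬P ∧ ¬R)))

¬Q = ¬T = F
¬R = ¬T = F
¬Q ↓ ¬R = F ↓ F = T
¬P = ¬F = T
¬R = ¬T = F
¬P ∧ ¬R = T ∧ F = F
(¬Q ↓ ¬R) ↔ (¬P ∧ ¬R) = T ↔ F = F
R ⊕ ((¬Q ↓ ¬R) ↔ (¬P ∧ ¬R)) = T ⊕ F = T
P ↑ (R ⊕ ((¬Q ↓ ¬R) ↔ (¬P ∧ ¬R))) = F ↑ T = T
Hence #1 is true.

#2: Parsed as ¬(¬R → Q) ⊕ ((¬P → Q) → ¬R)

¬R = ¬T = F
¬R → Q = F → T = T
¬(¬R → Q) = ¬T = F
¬P = ¬F = T
¬P → Q = T → T = T
¬R = ¬T = F
(¬P → Q) → ¬R = T → F = F
¬(¬R → Q) ⊕ ((¬P → Q) → ¬R) = F ⊕ F = F
Hence #2 is false.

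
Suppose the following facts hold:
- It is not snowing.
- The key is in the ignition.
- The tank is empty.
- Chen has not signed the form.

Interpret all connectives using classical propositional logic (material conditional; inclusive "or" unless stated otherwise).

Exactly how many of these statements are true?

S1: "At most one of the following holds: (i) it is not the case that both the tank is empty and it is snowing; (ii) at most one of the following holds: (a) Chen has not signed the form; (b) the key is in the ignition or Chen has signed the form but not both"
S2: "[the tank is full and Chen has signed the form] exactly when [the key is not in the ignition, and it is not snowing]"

Let M = "the tank is full" (F), U = "it is snowing" (F), H = "Chen has signed the form" (F), G = "the key is in the ignition" (T).

S1: In symbols: (¬M ↑ U) ↑ (¬H ↑ (G ⊕ H))

¬M = ¬F = T
¬M ↑ U = T ↑ F = T
¬H = ¬F = T
G ⊕ H = T ⊕ F = T
¬H ↑ (G ⊕ H) = T ↑ T = F
(¬M ↑ U) ↑ (¬H ↑ (G ⊕ H)) = T ↑ F = T
Hence S1 is true.

S2: In symbols: (M ∧ H) ↔ (¬G ∧ ¬U)

M ∧ H = F ∧ F = F
¬G = ¬T = F
¬U = ¬F = T
¬G ∧ ¬U = F ∧ T = F
(M ∧ H) ↔ (¬G ∧ ¬U) = F ↔ F = T
Hence S2 is true.

True statements: 2 (S1, S2).

2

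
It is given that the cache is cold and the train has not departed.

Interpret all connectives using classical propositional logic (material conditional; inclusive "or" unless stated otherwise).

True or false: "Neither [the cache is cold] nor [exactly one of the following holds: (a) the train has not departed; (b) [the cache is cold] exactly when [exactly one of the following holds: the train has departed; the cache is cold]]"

false

Let P = "the cache is warm" (F), Q = "the train has departed" (F).
This is ¬P ↓ (¬Q ⊕ (¬P ↔ (Q ⊕ ¬P))).

¬P = ¬F = T
¬Q = ¬F = T
¬P = ¬F = T
¬P = ¬F = T
Q ⊕ ¬P = F ⊕ T = T
¬P ↔ (Q ⊕ ¬P) = T ↔ T = T
¬Q ⊕ (¬P ↔ (Q ⊕ ¬P)) = T ⊕ T = F
¬P ↓ (¬Q ⊕ (¬P ↔ (Q ⊕ ¬P))) = T ↓ F = F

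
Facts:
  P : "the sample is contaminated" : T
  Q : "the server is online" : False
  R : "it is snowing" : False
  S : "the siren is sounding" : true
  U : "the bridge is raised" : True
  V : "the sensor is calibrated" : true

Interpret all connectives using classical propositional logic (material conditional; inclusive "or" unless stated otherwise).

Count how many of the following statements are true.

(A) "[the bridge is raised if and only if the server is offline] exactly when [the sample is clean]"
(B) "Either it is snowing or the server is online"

0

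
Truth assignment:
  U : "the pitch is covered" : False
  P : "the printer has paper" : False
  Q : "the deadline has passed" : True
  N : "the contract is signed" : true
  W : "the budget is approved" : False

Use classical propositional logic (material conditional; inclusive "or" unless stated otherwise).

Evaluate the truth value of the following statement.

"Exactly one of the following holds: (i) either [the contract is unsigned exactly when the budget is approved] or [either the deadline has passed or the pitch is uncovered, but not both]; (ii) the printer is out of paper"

Values: N=T, W=F, Q=T, U=F, P=F.
Formalization: ((¬N ↔ W) ∨ (Q ⊕ ¬U)) ⊕ ¬P

¬N = ¬T = F
¬N ↔ W = F ↔ F = T
¬U = ¬F = T
Q ⊕ ¬U = T ⊕ T = F
(¬N ↔ W) ∨ (Q ⊕ ¬U) = T ∨ F = T
¬P = ¬F = T
((¬N ↔ W) ∨ (Q ⊕ ¬U)) ⊕ ¬P = T ⊕ T = F

False.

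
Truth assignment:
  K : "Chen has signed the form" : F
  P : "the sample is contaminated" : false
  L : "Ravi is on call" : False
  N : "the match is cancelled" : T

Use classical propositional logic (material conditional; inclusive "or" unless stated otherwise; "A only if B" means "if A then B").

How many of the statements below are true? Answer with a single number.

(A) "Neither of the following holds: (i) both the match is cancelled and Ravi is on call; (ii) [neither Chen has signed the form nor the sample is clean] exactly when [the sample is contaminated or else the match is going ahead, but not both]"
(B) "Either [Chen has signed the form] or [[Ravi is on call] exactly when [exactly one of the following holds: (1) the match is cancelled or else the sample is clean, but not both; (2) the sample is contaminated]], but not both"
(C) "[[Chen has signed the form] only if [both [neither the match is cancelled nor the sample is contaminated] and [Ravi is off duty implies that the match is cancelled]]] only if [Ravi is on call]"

1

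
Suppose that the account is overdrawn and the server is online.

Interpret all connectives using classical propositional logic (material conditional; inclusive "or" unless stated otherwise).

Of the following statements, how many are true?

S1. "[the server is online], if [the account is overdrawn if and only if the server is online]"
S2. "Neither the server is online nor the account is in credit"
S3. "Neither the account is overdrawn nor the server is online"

Let P = "the account is overdrawn" (T), Q = "the server is online" (T).

S1: This is (P <-> Q) -> Q.

P <-> Q = T <-> T = T
(P <-> Q) -> Q = T -> T = T
Hence S1 is true.

S2: This is Q nor ~P.

~P = ~T = F
Q nor ~P = T nor F = F
So S2 is false.

S3: In symbols: P nor Q

P nor Q = T nor T = F
So S3 is false.

1 of the 3 statements is true (S1).

1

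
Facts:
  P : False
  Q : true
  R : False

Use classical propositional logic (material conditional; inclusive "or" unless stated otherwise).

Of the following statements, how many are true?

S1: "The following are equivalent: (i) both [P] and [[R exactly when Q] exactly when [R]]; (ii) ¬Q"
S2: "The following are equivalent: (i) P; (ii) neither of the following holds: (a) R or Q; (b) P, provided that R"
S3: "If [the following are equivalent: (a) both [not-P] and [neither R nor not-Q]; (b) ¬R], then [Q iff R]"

S1: Formalization: (P ∧ ((R ↔ Q) ↔ R)) ↔ ¬Q

R ↔ Q = F ↔ T = F
(R ↔ Q) ↔ R = F ↔ F = T
P ∧ ((R ↔ Q) ↔ R) = F ∧ T = F
¬Q = ¬T = F
(P ∧ ((R ↔ Q) ↔ R)) ↔ ¬Q = F ↔ F = T
Hence S1 is true.

S2: This is P ↔ ((R ∨ Q) ↓ (R → P)).

R ∨ Q = F ∨ T = T
R → P = F → F = T
(R ∨ Q) ↓ (R → P) = T ↓ T = F
P ↔ ((R ∨ Q) ↓ (R → P)) = F ↔ F = T
Hence S2 is true.

S3: Parsed as ((¬P ∧ (R ↓ ¬Q)) ↔ ¬R) → (Q ↔ R)

¬P = ¬F = T
¬Q = ¬T = F
R ↓ ¬Q = F ↓ F = T
¬P ∧ (R ↓ ¬Q) = T ∧ T = T
¬R = ¬F = T
(¬P ∧ (R ↓ ¬Q)) ↔ ¬R = T ↔ T = T
Q ↔ R = T ↔ F = F
((¬P ∧ (R ↓ ¬Q)) ↔ ¬R) → (Q ↔ R) = T → F = F
Hence S3 is false.

Count: 2.

2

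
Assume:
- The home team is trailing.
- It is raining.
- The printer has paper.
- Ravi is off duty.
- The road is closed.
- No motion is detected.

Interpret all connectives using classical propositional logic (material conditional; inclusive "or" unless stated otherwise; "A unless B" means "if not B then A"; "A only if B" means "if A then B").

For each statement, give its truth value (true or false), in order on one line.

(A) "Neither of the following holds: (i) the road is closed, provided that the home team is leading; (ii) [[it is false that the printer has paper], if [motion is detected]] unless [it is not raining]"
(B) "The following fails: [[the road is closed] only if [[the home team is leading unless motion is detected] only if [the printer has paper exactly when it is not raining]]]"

(A) false; (B) false

Let M = "the home team is leading" (F), W = "the road is closed" (T), V = "motion is detected" (F), U = "the printer has paper" (T), L = "it is raining" (T).

(A): In symbols: (M -> W) nor ((V -> ~U) | ~L)

M -> W = F -> T = T
~U = ~T = F
V -> ~U = F -> F = T
~L = ~T = F
(V -> ~U) | ~L = T | F = T
(M -> W) nor ((V -> ~U) | ~L) = T nor T = F
Thus (A) is false.

(B): Formalization: ~(W -> ((M | V) -> (U <-> ~L)))

M | V = F | F = F
~L = ~T = F
U <-> ~L = T <-> F = F
(M | V) -> (U <-> ~L) = F -> F = T
W -> ((M | V) -> (U <-> ~L)) = T -> T = T
~(W -> ((M | V) -> (U <-> ~L))) = ~T = F
Thus (B) is false.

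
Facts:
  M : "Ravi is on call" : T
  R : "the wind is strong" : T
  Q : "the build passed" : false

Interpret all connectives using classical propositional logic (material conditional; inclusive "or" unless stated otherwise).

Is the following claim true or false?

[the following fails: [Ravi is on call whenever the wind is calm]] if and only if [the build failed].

False.

Values: R=T, M=T, Q=F.
This is ~(~R -> M) <-> ~Q.

~R = ~T = F
~R -> M = F -> T = T
~(~R -> M) = ~T = F
~Q = ~F = T
~(~R -> M) <-> ~Q = F <-> T = F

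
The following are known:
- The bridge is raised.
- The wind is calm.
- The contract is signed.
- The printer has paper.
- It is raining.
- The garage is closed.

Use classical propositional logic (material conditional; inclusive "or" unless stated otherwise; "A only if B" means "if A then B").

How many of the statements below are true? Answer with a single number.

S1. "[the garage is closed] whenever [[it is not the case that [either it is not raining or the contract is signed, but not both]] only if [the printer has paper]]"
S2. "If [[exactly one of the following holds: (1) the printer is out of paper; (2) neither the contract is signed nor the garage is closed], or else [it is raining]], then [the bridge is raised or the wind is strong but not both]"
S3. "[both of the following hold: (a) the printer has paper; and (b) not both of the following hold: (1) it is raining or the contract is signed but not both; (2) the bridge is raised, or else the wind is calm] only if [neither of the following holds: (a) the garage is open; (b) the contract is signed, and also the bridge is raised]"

Let U = "it is raining" (True), R = "the contract is signed" (True), S = "the printer has paper" (True), V = "the garage is closed" (True), P = "the bridge is raised" (True), Q = "the wind is strong" (False).

S1: Formalization: (not (not U xor R) -> S) -> V

not U = not True = False
not U xor R = False xor True = True
not (not U xor R) = not True = False
not (not U xor R) -> S = False -> True = True
(not (not U xor R) -> S) -> V = True -> True = True
Hence S1 is true.

S2: In symbols: ((not S xor (R nor V)) or U) -> (P xor Q)

not S = not True = False
R nor V = True nor True = False
not S xor (R nor V) = False xor False = False
(not S xor (R nor V)) or U = False or True = True
P xor Q = True xor False = True
((not S xor (R nor V)) or U) -> (P xor Q) = True -> True = True
Hence S2 is true.

S3: Formalization: (S and ((U xor R) nand (P or not Q))) -> (not V nor (R and P))

U xor R = True xor True = False
not Q = not False = True
P or not Q = True or True = True
(U xor R) nand (P or not Q) = False nand True = True
S and ((U xor R) nand (P or not Q)) = True and True = True
not V = not True = False
R and P = True and True = True
not V nor (R and P) = False nor True = False
(S and ((U xor R) nand (P or not Q))) -> (not V nor (R and P)) = True -> False = False
So S3 is false.

True statements: 2.

2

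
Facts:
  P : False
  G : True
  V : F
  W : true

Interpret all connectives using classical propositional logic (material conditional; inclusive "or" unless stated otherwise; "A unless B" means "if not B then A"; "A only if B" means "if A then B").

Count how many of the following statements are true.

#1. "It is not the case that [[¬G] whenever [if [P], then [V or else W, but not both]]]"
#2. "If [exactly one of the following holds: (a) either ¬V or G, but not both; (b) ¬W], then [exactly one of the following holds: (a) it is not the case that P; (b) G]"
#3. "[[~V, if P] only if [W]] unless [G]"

#1: Parsed as ~((P -> (V xor W)) -> ~G)

V xor W = F xor T = T
P -> (V xor W) = F -> T = T
~G = ~T = F
(P -> (V xor W)) -> ~G = T -> F = F
~((P -> (V xor W)) -> ~G) = ~F = T
Thus #1 is true.

#2: In symbols: ((~V xor G) xor ~W) -> (~P xor G)

~V = ~F = T
~V xor G = T xor T = F
~W = ~T = F
(~V xor G) xor ~W = F xor F = F
~P = ~F = T
~P xor G = T xor T = F
((~V xor G) xor ~W) -> (~P xor G) = F -> F = T
Hence #2 is true.

#3: This is ((P -> ~V) -> W) | G.

~V = ~F = T
P -> ~V = F -> T = T
(P -> ~V) -> W = T -> T = T
((P -> ~V) -> W) | G = T | T = T
Hence #3 is true.

True statements: 3.

3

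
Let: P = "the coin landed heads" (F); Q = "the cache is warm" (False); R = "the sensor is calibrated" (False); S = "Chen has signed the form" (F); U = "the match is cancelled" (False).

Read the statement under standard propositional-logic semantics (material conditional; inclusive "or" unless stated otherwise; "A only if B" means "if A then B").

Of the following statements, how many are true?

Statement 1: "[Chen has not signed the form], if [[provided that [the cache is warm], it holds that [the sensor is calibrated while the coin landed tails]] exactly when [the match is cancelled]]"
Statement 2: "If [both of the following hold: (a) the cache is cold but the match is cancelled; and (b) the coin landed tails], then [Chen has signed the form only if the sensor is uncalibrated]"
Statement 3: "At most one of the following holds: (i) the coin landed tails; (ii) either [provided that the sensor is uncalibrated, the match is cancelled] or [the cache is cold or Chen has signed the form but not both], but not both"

Statement 1: Formalization: ((Q -> (R & ~P)) <-> U) -> ~S

~P = ~F = T
R & ~P = F & T = F
Q -> (R & ~P) = F -> F = T
(Q -> (R & ~P)) <-> U = T <-> F = F
~S = ~F = T
((Q -> (R & ~P)) <-> U) -> ~S = F -> T = T
Thus Statement 1 is true.

Statement 2: Parsed as ((~Q & U) & ~P) -> (S -> ~R)

~Q = ~F = T
~Q & U = T & F = F
~P = ~F = T
(~Q & U) & ~P = F & T = F
~R = ~F = T
S -> ~R = F -> T = T
((~Q & U) & ~P) -> (S -> ~R) = F -> T = T
So Statement 2 is true.

Statement 3: Formalization: ~P nand ((~R -> U) xor (~Q xor S))

~P = ~F = T
~R = ~F = T
~R -> U = T -> F = F
~Q = ~F = T
~Q xor S = T xor F = T
(~R -> U) xor (~Q xor S) = F xor T = T
~P nand ((~R -> U) xor (~Q xor S)) = T nand T = F
Hence Statement 3 is false.

Count: 2.

2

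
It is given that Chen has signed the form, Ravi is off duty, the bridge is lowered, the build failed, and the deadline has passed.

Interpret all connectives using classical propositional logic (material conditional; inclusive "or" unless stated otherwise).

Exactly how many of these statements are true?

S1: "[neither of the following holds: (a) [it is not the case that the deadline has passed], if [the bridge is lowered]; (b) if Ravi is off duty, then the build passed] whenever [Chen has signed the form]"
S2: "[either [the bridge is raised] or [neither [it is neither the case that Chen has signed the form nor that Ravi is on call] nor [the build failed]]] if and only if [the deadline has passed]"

1

Let P = "Chen has signed the form" (True), R = "the bridge is raised" (False), U = "the deadline has passed" (True), Q = "Ravi is on call" (False), S = "the build passed" (False).

S1: In symbols: P -> ((not R -> not U) nor (not Q -> S))

not R = not False = True
not U = not True = False
not R -> not U = True -> False = False
not Q = not False = True
not Q -> S = True -> False = False
(not R -> not U) nor (not Q -> S) = False nor False = True
P -> ((not R -> not U) nor (not Q -> S)) = True -> True = True
Thus S1 is true.

S2: Parsed as (R or ((P nor Q) nor not S)) iff U

P nor Q = True nor False = False
not S = not False = True
(P nor Q) nor not S = False nor True = False
R or ((P nor Q) nor not S) = False or False = False
(R or ((P nor Q) nor not S)) iff U = False iff True = False
So S2 is false.

1 of the 2 statements is true (S1).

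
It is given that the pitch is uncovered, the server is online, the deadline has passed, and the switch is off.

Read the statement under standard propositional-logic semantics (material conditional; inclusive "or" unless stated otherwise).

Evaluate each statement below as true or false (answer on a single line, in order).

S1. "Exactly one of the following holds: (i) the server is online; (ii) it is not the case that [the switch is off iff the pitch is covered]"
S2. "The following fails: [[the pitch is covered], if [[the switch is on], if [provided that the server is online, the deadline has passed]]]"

S1 False / S2 False

Let Q = "the server is online" (T), U = "the switch is on" (F), K = "the pitch is covered" (F), H = "the deadline has passed" (T).

S1: This is Q xor ~(~U <-> K).

~U = ~F = T
~U <-> K = T <-> F = F
~(~U <-> K) = ~F = T
Q xor ~(~U <-> K) = T xor T = F
Thus S1 is false.

S2: This is ~(((Q -> H) -> U) -> K).

Q -> H = T -> T = T
(Q -> H) -> U = T -> F = F
((Q -> H) -> U) -> K = F -> F = T
~(((Q -> H) -> U) -> K) = ~T = F
Thus S2 is false.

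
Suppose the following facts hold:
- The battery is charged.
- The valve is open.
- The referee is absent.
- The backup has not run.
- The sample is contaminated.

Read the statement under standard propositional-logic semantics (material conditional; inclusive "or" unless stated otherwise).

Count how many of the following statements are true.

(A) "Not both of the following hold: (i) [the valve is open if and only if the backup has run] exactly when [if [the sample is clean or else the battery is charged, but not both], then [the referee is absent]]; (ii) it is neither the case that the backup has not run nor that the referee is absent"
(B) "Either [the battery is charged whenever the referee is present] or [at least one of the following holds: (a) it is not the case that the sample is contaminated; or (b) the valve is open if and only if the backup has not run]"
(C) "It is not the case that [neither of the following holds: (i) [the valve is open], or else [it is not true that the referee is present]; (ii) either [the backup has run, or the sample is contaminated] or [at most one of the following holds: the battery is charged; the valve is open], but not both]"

Let Q = "the valve is open" (True), S = "the backup has run" (False), U = "the sample is contaminated" (True), P = "the battery is charged" (True), R = "the referee is present" (False).

(A): In symbols: ((Q iff S) iff ((not U xor P) -> not R)) nand (not S nor not R)

Q iff S = True iff False = False
not U = not True = False
not U xor P = False xor True = True
not R = not False = True
(not U xor P) -> not R = True -> True = True
(Q iff S) iff ((not U xor P) -> not R) = False iff True = False
not S = not False = True
not R = not False = True
not S nor not R = True nor True = False
((Q iff S) iff ((not U xor P) -> not R)) nand (not S nor not R) = False nand False = True
Thus (A) is true.

(B): In symbols: (R -> P) or (not U or (Q iff not S))

R -> P = False -> True = True
not U = not True = False
not S = not False = True
Q iff not S = True iff True = True
not U or (Q iff not S) = False or True = True
(R -> P) or (not U or (Q iff not S)) = True or True = True
Hence (B) is true.

(C): Parsed as not ((Q or not R) nor ((S or U) xor (P nand Q)))

not R = not False = True
Q or not R = True or True = True
S or U = False or True = True
P nand Q = True nand True = False
(S or U) xor (P nand Q) = True xor False = True
(Q or not R) nor ((S or U) xor (P nand Q)) = True nor True = False
not ((Q or not R) nor ((S or U) xor (P nand Q))) = not False = True
Hence (C) is true.

Count: 3.

3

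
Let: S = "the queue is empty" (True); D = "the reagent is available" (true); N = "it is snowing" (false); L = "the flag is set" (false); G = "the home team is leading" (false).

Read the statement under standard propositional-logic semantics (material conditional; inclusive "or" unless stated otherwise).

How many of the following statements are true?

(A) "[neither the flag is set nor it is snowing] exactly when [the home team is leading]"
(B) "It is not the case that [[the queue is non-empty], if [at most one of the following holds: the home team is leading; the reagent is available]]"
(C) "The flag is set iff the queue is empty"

(A): In symbols: (L nor N) <-> G

L nor N = F nor F = T
(L nor N) <-> G = T <-> F = F
So (A) is false.

(B): In symbols: ~((G nand D) -> ~S)

G nand D = F nand T = T
~S = ~T = F
(G nand D) -> ~S = T -> F = F
~((G nand D) -> ~S) = ~F = T
Thus (B) is true.

(C): In symbols: L <-> S

L <-> S = F <-> T = F
Thus (C) is false.

Count: 1.

1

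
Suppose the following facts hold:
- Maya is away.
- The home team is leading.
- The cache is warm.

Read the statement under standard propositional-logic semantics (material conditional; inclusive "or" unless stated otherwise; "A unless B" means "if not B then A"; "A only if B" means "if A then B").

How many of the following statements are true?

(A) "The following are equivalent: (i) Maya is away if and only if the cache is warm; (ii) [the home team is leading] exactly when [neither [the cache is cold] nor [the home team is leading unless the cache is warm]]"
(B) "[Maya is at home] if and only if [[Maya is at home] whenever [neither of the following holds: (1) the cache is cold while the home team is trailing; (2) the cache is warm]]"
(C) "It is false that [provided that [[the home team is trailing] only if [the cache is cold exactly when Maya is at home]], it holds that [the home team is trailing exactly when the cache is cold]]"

Let R = "Maya is at home" (False), L = "the cache is warm" (True), M = "the home team is leading" (True).

(A): This is (not R iff L) iff (M iff (not L nor (M or L))).

not R = not False = True
not R iff L = True iff True = True
not L = not True = False
M or L = True or True = True
not L nor (M or L) = False nor True = False
M iff (not L nor (M or L)) = True iff False = False
(not R iff L) iff (M iff (not L nor (M or L))) = True iff False = False
Hence (A) is false.

(B): In symbols: R iff (((not L and not M) nor L) -> R)

not L = not True = False
not M = not True = False
not L and not M = False and False = False
(not L and not M) nor L = False nor True = False
((not L and not M) nor L) -> R = False -> False = True
R iff (((not L and not M) nor L) -> R) = False iff True = False
Hence (B) is false.

(C): In symbols: not ((not M -> (not L iff R)) -> (not M iff not L))

not M = not True = False
not L = not True = False
not L iff R = False iff False = True
not M -> (not L iff R) = False -> True = True
not M = not True = False
not L = not True = False
not M iff not L = False iff False = True
(not M -> (not L iff R)) -> (not M iff not L) = True -> True = True
not ((not M -> (not L iff R)) -> (not M iff not L)) = not True = False
So (C) is false.

0 of the 3 statements are true (none).

0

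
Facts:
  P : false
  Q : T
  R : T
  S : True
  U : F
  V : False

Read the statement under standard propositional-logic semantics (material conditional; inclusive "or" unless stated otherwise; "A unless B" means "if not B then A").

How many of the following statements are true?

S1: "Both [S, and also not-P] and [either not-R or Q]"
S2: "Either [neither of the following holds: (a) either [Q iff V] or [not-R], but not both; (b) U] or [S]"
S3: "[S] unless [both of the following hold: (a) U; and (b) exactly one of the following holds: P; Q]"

3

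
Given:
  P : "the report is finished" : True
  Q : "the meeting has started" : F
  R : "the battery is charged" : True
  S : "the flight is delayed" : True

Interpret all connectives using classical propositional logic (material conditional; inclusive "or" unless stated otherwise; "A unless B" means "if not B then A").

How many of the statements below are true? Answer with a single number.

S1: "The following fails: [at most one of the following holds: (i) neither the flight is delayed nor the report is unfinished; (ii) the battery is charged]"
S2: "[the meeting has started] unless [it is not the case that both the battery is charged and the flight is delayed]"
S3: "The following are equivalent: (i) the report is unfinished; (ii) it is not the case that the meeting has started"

0

S1: Formalization: not ((S nor not P) nand R)

not P = not True = False
S nor not P = True nor False = False
(S nor not P) nand R = False nand True = True
not ((S nor not P) nand R) = not True = False
Thus S1 is false.

S2: This is Q or (R nand S).

R nand S = True nand True = False
Q or (R nand S) = False or False = False
So S2 is false.

S3: Formalization: not P iff not Q

not P = not True = False
not Q = not False = True
not P iff not Q = False iff True = False
Hence S3 is false.

True statements: 0 (none).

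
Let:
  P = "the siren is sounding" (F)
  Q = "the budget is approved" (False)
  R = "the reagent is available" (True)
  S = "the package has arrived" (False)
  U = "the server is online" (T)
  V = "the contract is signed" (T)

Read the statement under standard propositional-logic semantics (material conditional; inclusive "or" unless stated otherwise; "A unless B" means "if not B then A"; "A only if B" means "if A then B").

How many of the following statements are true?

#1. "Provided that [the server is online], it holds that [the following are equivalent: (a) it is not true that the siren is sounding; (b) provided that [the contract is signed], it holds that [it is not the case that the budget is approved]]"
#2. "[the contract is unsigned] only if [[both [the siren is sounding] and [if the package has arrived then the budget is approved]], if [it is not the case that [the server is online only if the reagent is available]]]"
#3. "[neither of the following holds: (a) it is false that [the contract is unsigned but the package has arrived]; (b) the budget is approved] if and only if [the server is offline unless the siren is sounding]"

3

#1: This is U -> (~P <-> (V -> ~Q)).

~P = ~F = T
~Q = ~F = T
V -> ~Q = T -> T = T
~P <-> (V -> ~Q) = T <-> T = T
U -> (~P <-> (V -> ~Q)) = T -> T = T
Hence #1 is true.

#2: Parsed as ~V -> (~(U -> R) -> (P & (S -> Q)))

~V = ~T = F
U -> R = T -> T = T
~(U -> R) = ~T = F
S -> Q = F -> F = T
P & (S -> Q) = F & T = F
~(U -> R) -> (P & (S -> Q)) = F -> F = T
~V -> (~(U -> R) -> (P & (S -> Q))) = F -> T = T
So #2 is true.

#3: Parsed as (~(~V & S) nor Q) <-> (~U | P)

~V = ~T = F
~V & S = F & F = F
~(~V & S) = ~F = T
~(~V & S) nor Q = T nor F = F
~U = ~T = F
~U | P = F | F = F
(~(~V & S) nor Q) <-> (~U | P) = F <-> F = T
Thus #3 is true.

Count: 3.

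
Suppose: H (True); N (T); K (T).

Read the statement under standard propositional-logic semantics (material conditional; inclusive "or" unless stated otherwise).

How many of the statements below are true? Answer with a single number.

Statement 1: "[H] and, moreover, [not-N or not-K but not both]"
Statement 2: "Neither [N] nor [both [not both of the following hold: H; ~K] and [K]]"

0

Statement 1: Parsed as H & (~N xor ~K)

~N = ~T = F
~K = ~T = F
~N xor ~K = F xor F = F
H & (~N xor ~K) = T & F = F
So Statement 1 is false.

Statement 2: This is N nor ((H nand ~K) & K).

~K = ~T = F
H nand ~K = T nand F = T
(H nand ~K) & K = T & T = T
N nor ((H nand ~K) & K) = T nor T = F
Hence Statement 2 is false.

True statements: 0 (none).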